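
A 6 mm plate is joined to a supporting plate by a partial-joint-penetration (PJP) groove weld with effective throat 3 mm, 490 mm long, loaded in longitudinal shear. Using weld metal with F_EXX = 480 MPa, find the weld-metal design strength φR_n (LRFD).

Effective throat (given) t_e = 3 mm.
A_we = 3 × 490 = 1470 mm².
F_nw = 0.6 F_EXX = 288 MPa.
φR_n = 0.75 × 288 × 1470 × 10⁻³ = 317.5 kN.

φR_n ≈ 318 kN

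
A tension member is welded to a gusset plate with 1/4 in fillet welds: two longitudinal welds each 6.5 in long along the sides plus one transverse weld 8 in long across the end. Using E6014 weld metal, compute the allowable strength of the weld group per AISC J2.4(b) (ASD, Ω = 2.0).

E60XX → F_EXX = 60 ksi.
t_e = 0.707 × 0.25 = 0.1767 in.
R_nwl = 0.6 × 60 × 0.1767 × 13 = 82.72 kips (longitudinal, 2 welds).
R_nwt = 0.6 × 60 × 0.1767 × 8 = 50.9 kips (transverse, base value).
(i) R_nwl + R_nwt = 133.6 kips; (ii) 0.85 R_nwl + 1.5 R_nwt = 146.7 kips.
R_n = max = 146.7 kips [governs: (ii)]; R_n/Ω = 73.33 kips.

R_n/Ω ≈ 73.3 kips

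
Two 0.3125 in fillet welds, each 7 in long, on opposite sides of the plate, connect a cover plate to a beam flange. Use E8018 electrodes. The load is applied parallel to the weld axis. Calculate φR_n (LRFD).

E80XX → F_EXX = 80 ksi.
Effective throat t_e = 0.707 × 0.3125 = 0.2209 in.
Total length L = 14 in; A_we = 0.2209 × 14 = 3.093 in².
F_nw = 0.6 F_EXX = 0.6 × 80 = 48 ksi.
φR_n = 0.75 × 48 × 3.093 = 111.4 kips.

φR_n ≈ 111 kips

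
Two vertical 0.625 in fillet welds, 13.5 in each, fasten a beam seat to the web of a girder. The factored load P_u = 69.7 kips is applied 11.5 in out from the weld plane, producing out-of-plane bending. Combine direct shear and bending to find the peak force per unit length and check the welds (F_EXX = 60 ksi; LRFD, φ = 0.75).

L_w = 2 × 13.5 = 27 in; section modulus (unit throat) S = 2 × L²/6 = 60.75 in².
Direct shear f_v = P/L_w = 69.7/27 = 2.581 kip/in.
Moment M = P × e = 69.7 × 11.5 = 801.55 kip·in; bending f_b = M/S = 13.19 kip/in.
f_max = √(f_v² + f_b²) = √(2.581² + 13.19²) = 13.44 kip/in.
φr_n = 0.75 × 0.6 × 60 × (0.707 × 0.625) = 11.93 kip/in → NOT adequate.

f_max ≈ 13.4 kip/in; NOT adequate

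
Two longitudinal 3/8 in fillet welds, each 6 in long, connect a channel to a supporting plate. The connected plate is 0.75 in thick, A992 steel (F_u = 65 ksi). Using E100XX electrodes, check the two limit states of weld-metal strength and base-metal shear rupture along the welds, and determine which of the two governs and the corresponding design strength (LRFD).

E100XX → F_EXX = 100 ksi.
t_e = 0.707 × 0.375 = 0.2651 in; L = 12 in.
Weld metal: φR_n = 0.75 × 0.6 × 100 × 0.2651 × 12 = 143.2 kips.
Base metal (shear rupture): φR_n = 0.75 × 0.6 × 65 × 0.75 × 12 = 263.2 kips.
Governing: weld metal.

φR_n ≈ 143 kips (weld metal governs)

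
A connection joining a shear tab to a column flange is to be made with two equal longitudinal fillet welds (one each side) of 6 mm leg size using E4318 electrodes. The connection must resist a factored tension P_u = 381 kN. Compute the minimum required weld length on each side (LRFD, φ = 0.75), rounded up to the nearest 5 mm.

L = 235 mm on each side

E43XX → F_EXX = 430 MPa.
Throat t_e = 0.707 × 6 = 4.242 mm.
φr_n = 0.75 × 0.6 × 430 × 4.242 × 10⁻³ = 0.8208 kN/mm.
L_req = P_u / φr_n = 381 / 0.8208 = 464.2 mm total.
Per side: 464.2 / 2 = 232.1 mm.
Round up → use L = 235 mm on each side.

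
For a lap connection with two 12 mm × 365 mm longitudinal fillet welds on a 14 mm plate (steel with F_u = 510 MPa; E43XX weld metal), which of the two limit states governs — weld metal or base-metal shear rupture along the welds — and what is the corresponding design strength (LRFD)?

φR_n ≈ 1200 kN (weld metal governs)

E43XX → F_EXX = 430 MPa.
t_e = 0.707 × 12 = 8.484 mm; L = 730 mm.
Weld metal: φR_n = 0.75 × 0.6 × 430 × 8.484 × 730 × 10⁻³ = 1198 kN.
Base metal (shear rupture): φR_n = 0.75 × 0.6 × 510 × 14 × 730 × 10⁻³ = 2345 kN.
Governing: weld metal.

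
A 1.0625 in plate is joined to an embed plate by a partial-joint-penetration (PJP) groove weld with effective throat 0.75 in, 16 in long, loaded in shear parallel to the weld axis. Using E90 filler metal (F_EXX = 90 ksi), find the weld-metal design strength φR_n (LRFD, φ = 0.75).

Effective throat (given) t_e = 0.75 in.
A_we = 0.75 × 16 = 12 in².
F_nw = 0.6 F_EXX = 54 ksi.
φR_n = 0.75 × 54 × 12 = 486 kip.

φR_n ≈ 486 kip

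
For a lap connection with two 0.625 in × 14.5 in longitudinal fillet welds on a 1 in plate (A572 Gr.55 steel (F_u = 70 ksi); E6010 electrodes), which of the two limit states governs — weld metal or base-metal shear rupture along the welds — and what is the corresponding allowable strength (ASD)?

R_n/Ω ≈ 231 kips (weld metal governs)

E60XX → F_EXX = 60 ksi.
t_e = 0.707 × 0.625 = 0.4419 in; L = 29 in.
Weld metal: R_n/Ω = (1/2.0) × 0.6 × 60 × 0.4419 × 29 = 230.7 kips.
Base metal (shear rupture): R_n/Ω = (1/2.0) × 0.6 × 70 × 1 × 29 = 609 kips.
Governing: weld metal.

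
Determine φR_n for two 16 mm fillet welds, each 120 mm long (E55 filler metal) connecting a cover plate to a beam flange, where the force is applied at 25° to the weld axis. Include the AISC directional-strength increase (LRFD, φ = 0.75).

φR_n ≈ 764 kN

E55XX → F_EXX = 550 MPa.
t_e = 0.707 × 16 = 11.31 mm; A_we = 11.31 × 240 = 2715 mm².
Directional factor: 1.0 + 0.5 sin^1.5(25°) = 1.137.
F_nw = 0.6 × 550 × 1.137 = 375.3 MPa.
φR_n = 0.75 × 375.3 × 2715 × 10⁻³ = 764.2 kN.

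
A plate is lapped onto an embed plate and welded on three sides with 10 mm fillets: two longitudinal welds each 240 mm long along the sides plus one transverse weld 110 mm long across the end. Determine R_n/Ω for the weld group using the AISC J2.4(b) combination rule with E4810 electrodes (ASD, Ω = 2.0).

R_n/Ω ≈ 601 kN

E48XX → F_EXX = 480 MPa.
t_e = 0.707 × 10 = 7.07 mm.
R_nwl = 0.6 × 480 × 7.07 × 480 × 10⁻³ = 977.4 kN (longitudinal, 2 welds).
R_nwt = 0.6 × 480 × 7.07 × 110 × 10⁻³ = 224 kN (transverse, base value).
(i) R_nwl + R_nwt = 1201 kN; (ii) 0.85 R_nwl + 1.5 R_nwt = 1167 kN.
R_n = max = 1201 kN [governs: (i)]; R_n/Ω = 600.7 kN.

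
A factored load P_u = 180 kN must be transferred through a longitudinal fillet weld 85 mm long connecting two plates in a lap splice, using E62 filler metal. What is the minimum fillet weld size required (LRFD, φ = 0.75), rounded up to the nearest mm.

E62XX → F_EXX = 620 MPa.
Total weld length L = 85 mm.
Required throat t_e = P_u / (φ × 0.6 F_EXX × L) = 180 / (0.75 × 0.6 × 620 × 85 × 10⁻³) = 7.59 mm.
Required leg w = t_e / 0.707 = 10.74 mm → use 11 mm.

w = 11 mm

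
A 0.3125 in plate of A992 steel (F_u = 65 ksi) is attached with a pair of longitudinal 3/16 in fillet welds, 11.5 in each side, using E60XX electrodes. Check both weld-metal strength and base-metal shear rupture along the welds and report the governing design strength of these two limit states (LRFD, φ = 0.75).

φR_n ≈ 82.3 kips (weld metal governs)

E60XX → F_EXX = 60 ksi.
t_e = 0.707 × 0.1875 = 0.1326 in; L = 23 in.
Weld metal: φR_n = 0.75 × 0.6 × 60 × 0.1326 × 23 = 82.32 kips.
Base metal (shear rupture): φR_n = 0.75 × 0.6 × 65 × 0.3125 × 23 = 210.2 kips.
Governing: weld metal.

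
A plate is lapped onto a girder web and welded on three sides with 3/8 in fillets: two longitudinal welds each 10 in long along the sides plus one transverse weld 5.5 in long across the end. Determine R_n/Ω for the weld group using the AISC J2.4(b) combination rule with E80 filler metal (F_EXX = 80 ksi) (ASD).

t_e = 0.707 × 0.375 = 0.2651 in.
R_nwl = 0.6 × 80 × 0.2651 × 20 = 254.5 kip (longitudinal, 2 welds).
R_nwt = 0.6 × 80 × 0.2651 × 5.5 = 69.99 kip (transverse, base value).
(i) R_nwl + R_nwt = 324.5 kip; (ii) 0.85 R_nwl + 1.5 R_nwt = 321.3 kip.
R_n = max = 324.5 kip [governs: (i)]; R_n/Ω = 162.3 kip.

R_n/Ω ≈ 162 kip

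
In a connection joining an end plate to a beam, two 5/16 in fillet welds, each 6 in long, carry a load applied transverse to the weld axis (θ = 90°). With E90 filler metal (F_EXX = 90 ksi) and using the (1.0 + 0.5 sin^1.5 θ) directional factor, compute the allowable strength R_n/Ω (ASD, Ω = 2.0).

R_n/Ω ≈ 107 kips

t_e = 0.707 × 0.3125 = 0.2209 in; A_we = 0.2209 × 12 = 2.651 in².
Directional factor: 1.0 + 0.5 sin^1.5(90°) = 1.5.
F_nw = 0.6 × 90 × 1.5 = 81 ksi.
R_n/Ω = (81 × 2.651) / 2.0 = 107.4 kips.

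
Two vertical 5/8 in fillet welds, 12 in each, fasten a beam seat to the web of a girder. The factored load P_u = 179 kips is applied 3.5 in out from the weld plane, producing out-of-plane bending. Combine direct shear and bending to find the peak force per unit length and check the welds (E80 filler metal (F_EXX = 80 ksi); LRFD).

f_max ≈ 15 kip/in; adequate

L_w = 2 × 12 = 24 in; section modulus (unit throat) S = 2 × L²/6 = 48 in².
Direct shear f_v = P/L_w = 179/24 = 7.458 kip/in.
Moment M = P × e = 179 × 3.5 = 626.5 kip·in; bending f_b = M/S = 13.05 kip/in.
f_max = √(f_v² + f_b²) = √(7.458² + 13.05²) = 15.03 kip/in.
φr_n = 0.75 × 0.6 × 80 × (0.707 × 0.625) = 15.91 kip/in → adequate.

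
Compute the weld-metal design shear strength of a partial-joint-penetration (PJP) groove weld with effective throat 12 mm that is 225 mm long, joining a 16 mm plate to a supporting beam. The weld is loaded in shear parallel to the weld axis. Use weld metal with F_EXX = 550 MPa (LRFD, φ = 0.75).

Effective throat (given) t_e = 12 mm.
A_we = 12 × 225 = 2700 mm².
F_nw = 0.6 F_EXX = 330 MPa.
φR_n = 0.75 × 330 × 2700 × 10⁻³ = 668.2 kN.

φR_n ≈ 668 kN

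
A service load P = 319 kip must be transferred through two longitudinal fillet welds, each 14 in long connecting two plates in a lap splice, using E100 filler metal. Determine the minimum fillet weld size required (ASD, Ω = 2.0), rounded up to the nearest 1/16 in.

w = 9/16 in

E100XX → F_EXX = 100 ksi.
Total weld length L = 28 in.
Required throat t_e = P × Ω / (0.6 F_EXX × L) = 319 × 2.0 / (0.6 × 100 × 28) = 0.3798 in.
Required leg w = t_e / 0.707 = 0.5371 in → use 9/16 in.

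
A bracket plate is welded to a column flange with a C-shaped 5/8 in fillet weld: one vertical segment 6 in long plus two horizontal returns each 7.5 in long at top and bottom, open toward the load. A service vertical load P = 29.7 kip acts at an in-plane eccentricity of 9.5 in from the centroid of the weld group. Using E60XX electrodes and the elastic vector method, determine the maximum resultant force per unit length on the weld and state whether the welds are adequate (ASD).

f_max ≈ 6.89 kip/in; adequate

E60XX → F_EXX = 60 ksi.
Total weld length L_w = 21 in. Treat welds as unit-width lines.
Centroid: x̄ = 2×7.5×3.75 / 21 = 2.679 in from the vertical weld.
Polar moment about centroid: J = I_x + I_y = [6³/12 + 2×7.5×3²] + [6×2.679² + 2(7.5³/12 + 7.5×1.071²)] = 283.6 in³.
Direct shear f_v = P/L_w = 29.7 / 21 = 1.414 kip/in (vertical).
Torsion M = P·e = 29.7 × 9.5 = 282.15 kip·in.
Critical point at (x, y) = (4.821, 3) from centroid. f_tx = M·y/J = 2.985 kip/in; f_ty = M·x/J = 4.797 kip/in.
Resultant f_max = √[f_tx² + (f_v + f_ty)²] = √[2.985² + (1.414 + 4.797)²] = 6.891 kip/in.
Capacity per unit length: r_n/Ω = (1/2.0) × 0.6 × 60 × (0.707 × 0.625) = 7.954 kip/in.
6.891 ≤ 7.954 → adequate.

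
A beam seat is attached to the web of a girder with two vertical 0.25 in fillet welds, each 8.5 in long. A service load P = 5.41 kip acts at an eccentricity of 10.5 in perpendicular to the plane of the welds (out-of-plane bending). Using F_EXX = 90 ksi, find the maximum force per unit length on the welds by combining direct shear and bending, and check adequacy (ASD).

L_w = 2 × 8.5 = 17 in; section modulus (unit throat) S = 2 × L²/6 = 24.08 in².
Direct shear f_v = P/L_w = 5.41/17 = 0.3182 kip/in.
Moment M = P × e = 5.41 × 10.5 = 56.805 kip·in; bending f_b = M/S = 2.359 kip/in.
f_max = √(f_v² + f_b²) = √(0.3182² + 2.359²) = 2.38 kip/in.
r_n/Ω = (1/2.0) × 0.6 × 90 × (0.707 × 0.25) = 4.772 kip/in → adequate.

f_max ≈ 2.38 kip/in; adequate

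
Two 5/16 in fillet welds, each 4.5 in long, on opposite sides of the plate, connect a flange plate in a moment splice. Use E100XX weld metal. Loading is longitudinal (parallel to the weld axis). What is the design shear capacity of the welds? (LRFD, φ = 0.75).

φR_n ≈ 89.5 kips

E100XX → F_EXX = 100 ksi.
Effective throat t_e = 0.707 × 0.3125 = 0.2209 in.
Total length L = 9 in; A_we = 0.2209 × 9 = 1.988 in².
F_nw = 0.6 F_EXX = 0.6 × 100 = 60 ksi.
φR_n = 0.75 × 60 × 1.988 = 89.48 kips.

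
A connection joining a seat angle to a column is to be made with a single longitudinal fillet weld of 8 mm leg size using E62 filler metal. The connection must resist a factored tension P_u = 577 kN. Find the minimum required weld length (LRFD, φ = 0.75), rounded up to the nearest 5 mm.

E62XX → F_EXX = 620 MPa.
Throat t_e = 0.707 × 8 = 5.656 mm.
φr_n = 0.75 × 0.6 × 620 × 5.656 × 10⁻³ = 1.578 kN/mm.
L_req = P_u / φr_n = 577 / 1.578 = 365.6 mm total.
Round up → use L = 370 mm.

L = 370 mm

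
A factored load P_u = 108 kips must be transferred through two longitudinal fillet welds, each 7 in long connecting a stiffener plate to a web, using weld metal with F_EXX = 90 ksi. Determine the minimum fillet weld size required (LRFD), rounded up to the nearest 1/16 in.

Total weld length L = 14 in.
Required throat t_e = P_u / (φ × 0.6 F_EXX × L) = 108 / (0.75 × 0.6 × 90 × 14) = 0.1905 in.
Required leg w = t_e / 0.707 = 0.2694 in → use 5/16 in.

w = 5/16 in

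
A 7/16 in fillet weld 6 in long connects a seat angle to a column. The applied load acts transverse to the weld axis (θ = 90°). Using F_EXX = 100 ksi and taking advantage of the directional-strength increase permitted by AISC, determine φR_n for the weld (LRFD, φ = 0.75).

t_e = 0.707 × 0.4375 = 0.3093 in; A_we = 0.3093 × 6 = 1.856 in².
Directional factor: 1.0 + 0.5 sin^1.5(90°) = 1.5.
F_nw = 0.6 × 100 × 1.5 = 90 ksi.
φR_n = 0.75 × 90 × 1.856 = 125.3 kip.

φR_n ≈ 125 kip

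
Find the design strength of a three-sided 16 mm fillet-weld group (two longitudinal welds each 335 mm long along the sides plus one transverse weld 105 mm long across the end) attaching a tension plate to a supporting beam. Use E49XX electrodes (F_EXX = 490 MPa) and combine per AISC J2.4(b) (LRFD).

t_e = 0.707 × 16 = 11.31 mm.
R_nwl = 0.6 × 490 × 11.31 × 670 × 10⁻³ = 2228 kN (longitudinal, 2 welds).
R_nwt = 0.6 × 490 × 11.31 × 105 × 10⁻³ = 349.2 kN (transverse, base value).
(i) R_nwl + R_nwt = 2577 kN; (ii) 0.85 R_nwl + 1.5 R_nwt = 2418 kN.
R_n = max = 2577 kN [governs: (i)]; φR_n = 1933 kN.

φR_n ≈ 1930 kN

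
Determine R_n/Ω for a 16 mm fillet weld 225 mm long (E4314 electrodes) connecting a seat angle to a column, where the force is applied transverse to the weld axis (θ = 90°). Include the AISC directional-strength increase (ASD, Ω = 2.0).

R_n/Ω ≈ 492 kN

E43XX → F_EXX = 430 MPa.
t_e = 0.707 × 16 = 11.31 mm; A_we = 11.31 × 225 = 2545 mm².
Directional factor: 1.0 + 0.5 sin^1.5(90°) = 1.5.
F_nw = 0.6 × 430 × 1.5 = 387 MPa.
R_n/Ω = (387 × 2545) / 2.0 × 10⁻³ = 492.5 kN.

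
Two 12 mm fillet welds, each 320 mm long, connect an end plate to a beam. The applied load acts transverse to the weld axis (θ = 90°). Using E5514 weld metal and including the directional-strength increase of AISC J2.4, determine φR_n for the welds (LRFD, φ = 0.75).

φR_n ≈ 2020 kN

E55XX → F_EXX = 550 MPa.
t_e = 0.707 × 12 = 8.484 mm; A_we = 8.484 × 640 = 5430 mm².
Directional factor: 1.0 + 0.5 sin^1.5(90°) = 1.5.
F_nw = 0.6 × 550 × 1.5 = 495 MPa.
φR_n = 0.75 × 495 × 5430 × 10⁻³ = 2016 kN.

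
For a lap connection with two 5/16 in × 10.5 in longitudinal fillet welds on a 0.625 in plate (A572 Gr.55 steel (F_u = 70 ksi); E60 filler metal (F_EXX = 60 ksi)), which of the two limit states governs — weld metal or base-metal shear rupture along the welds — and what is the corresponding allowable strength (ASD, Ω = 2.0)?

t_e = 0.707 × 0.3125 = 0.2209 in; L = 21 in.
Weld metal: R_n/Ω = (1/2.0) × 0.6 × 60 × 0.2209 × 21 = 83.51 kip.
Base metal (shear rupture): R_n/Ω = (1/2.0) × 0.6 × 70 × 0.625 × 21 = 275.6 kip.
Governing: weld metal.

R_n/Ω ≈ 83.5 kip (weld metal governs)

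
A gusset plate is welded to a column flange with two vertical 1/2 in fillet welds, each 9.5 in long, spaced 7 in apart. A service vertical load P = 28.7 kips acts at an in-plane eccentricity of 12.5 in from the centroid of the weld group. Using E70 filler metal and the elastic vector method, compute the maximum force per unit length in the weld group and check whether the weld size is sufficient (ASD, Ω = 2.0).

E70XX → F_EXX = 70 ksi.
Total weld length L_w = 19 in. Treat welds as unit-width lines.
Polar moment about centroid: J = 2[d³/12 + d(b/2)²] = 2[9.5³/12 + 9.5×3.5²] = 375.6 in³.
Direct shear f_v = P/L_w = 28.7 / 19 = 1.511 kip/in (vertical).
Torsion M = P·e = 28.7 × 12.5 = 358.75 kip·in.
Critical point at (x, y) = (3.5, 4.75) from centroid. f_tx = M·y/J = 4.536 kip/in; f_ty = M·x/J = 3.343 kip/in.
Resultant f_max = √[f_tx² + (f_v + f_ty)²] = √[4.536² + (1.511 + 3.343)²] = 6.643 kip/in.
Capacity per unit length: r_n/Ω = (1/2.0) × 0.6 × 70 × (0.707 × 0.5) = 7.423 kip/in.
6.643 ≤ 7.423 → adequate.

f_max ≈ 6.64 kip/in; adequate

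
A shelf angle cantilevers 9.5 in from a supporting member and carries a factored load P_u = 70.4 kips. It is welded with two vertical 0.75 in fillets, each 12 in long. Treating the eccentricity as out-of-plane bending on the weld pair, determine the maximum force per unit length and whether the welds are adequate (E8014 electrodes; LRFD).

f_max ≈ 14.2 kip/in; adequate

E80XX → F_EXX = 80 ksi.
L_w = 2 × 12 = 24 in; section modulus (unit throat) S = 2 × L²/6 = 48 in².
Direct shear f_v = P/L_w = 70.4/24 = 2.933 kip/in.
Moment M = P × e = 70.4 × 9.5 = 668.8 kip·in; bending f_b = M/S = 13.93 kip/in.
f_max = √(f_v² + f_b²) = √(2.933² + 13.93²) = 14.24 kip/in.
φr_n = 0.75 × 0.6 × 80 × (0.707 × 0.75) = 19.09 kip/in → adequate.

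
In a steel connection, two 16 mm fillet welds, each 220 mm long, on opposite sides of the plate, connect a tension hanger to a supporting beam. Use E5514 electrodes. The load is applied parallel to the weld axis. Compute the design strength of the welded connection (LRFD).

E55XX → F_EXX = 550 MPa.
Effective throat t_e = 0.707 × 16 = 11.31 mm.
Total length L = 440 mm; A_we = 11.31 × 440 = 4977 mm².
F_nw = 0.6 F_EXX = 0.6 × 550 = 330 MPa.
φR_n = 0.75 × 330 × 4977 × 10⁻³ = 1232 kN.

φR_n ≈ 1230 kN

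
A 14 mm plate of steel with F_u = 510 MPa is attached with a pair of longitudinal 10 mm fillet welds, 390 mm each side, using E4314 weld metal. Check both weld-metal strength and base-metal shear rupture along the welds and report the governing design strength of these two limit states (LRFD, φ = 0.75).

φR_n ≈ 1070 kN (weld metal governs)

E43XX → F_EXX = 430 MPa.
t_e = 0.707 × 10 = 7.07 mm; L = 780 mm.
Weld metal: φR_n = 0.75 × 0.6 × 430 × 7.07 × 780 × 10⁻³ = 1067 kN.
Base metal (shear rupture): φR_n = 0.75 × 0.6 × 510 × 14 × 780 × 10⁻³ = 2506 kN.
Governing: weld metal.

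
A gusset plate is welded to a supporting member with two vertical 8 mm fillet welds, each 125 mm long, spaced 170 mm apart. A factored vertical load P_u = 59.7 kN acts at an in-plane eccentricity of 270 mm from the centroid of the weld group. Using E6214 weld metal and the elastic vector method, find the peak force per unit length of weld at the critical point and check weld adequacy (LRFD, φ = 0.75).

f_max ≈ 1000 N/mm; adequate

E62XX → F_EXX = 620 MPa.
Total weld length L_w = 250 mm. Treat welds as unit-width lines.
Polar moment about centroid: J = 2[d³/12 + d(b/2)²] = 2[125³/12 + 125×85²] = 2132000 mm³.
Direct shear f_v = P/L_w = 59.7×10³ / 250 = 238.8 N/mm (vertical).
Torsion M = P·e = 59.7×10³ × 270 = 16119000 N·mm.
Critical point at (x, y) = (85, 62.5) from centroid. f_tx = M·y/J = 472.6 N/mm; f_ty = M·x/J = 642.7 N/mm.
Resultant f_max = √[f_tx² + (f_v + f_ty)²] = √[472.6² + (238.8 + 642.7)²] = 1000 N/mm.
Capacity per unit length: φr_n = 0.75 × 0.6 × 620 × (0.707 × 8) = 1578 N/mm.
1000 ≤ 1578 → adequate.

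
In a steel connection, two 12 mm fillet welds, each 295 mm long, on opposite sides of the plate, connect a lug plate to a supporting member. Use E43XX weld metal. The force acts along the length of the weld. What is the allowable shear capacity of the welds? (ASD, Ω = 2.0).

E43XX → F_EXX = 430 MPa.
Effective throat t_e = 0.707 × 12 = 8.484 mm.
Total length L = 590 mm; A_we = 8.484 × 590 = 5006 mm².
F_nw = 0.6 F_EXX = 0.6 × 430 = 258 MPa.
R_n = 258 × 5006 × 10⁻³ = 1291 kN; R_n/Ω = 1291/2.0 = 645.7 kN.

R_n/Ω ≈ 646 kN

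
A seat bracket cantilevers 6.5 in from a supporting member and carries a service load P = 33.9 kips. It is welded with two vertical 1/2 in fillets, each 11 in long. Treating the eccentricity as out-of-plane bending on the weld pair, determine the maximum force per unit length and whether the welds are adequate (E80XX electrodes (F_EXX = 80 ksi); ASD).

L_w = 2 × 11 = 22 in; section modulus (unit throat) S = 2 × L²/6 = 40.33 in².
Direct shear f_v = P/L_w = 33.9/22 = 1.541 kip/in.
Moment M = P × e = 33.9 × 6.5 = 220.35 kip·in; bending f_b = M/S = 5.463 kip/in.
f_max = √(f_v² + f_b²) = √(1.541² + 5.463²) = 5.676 kip/in.
r_n/Ω = (1/2.0) × 0.6 × 80 × (0.707 × 0.5) = 8.484 kip/in → adequate.

f_max ≈ 5.68 kip/in; adequate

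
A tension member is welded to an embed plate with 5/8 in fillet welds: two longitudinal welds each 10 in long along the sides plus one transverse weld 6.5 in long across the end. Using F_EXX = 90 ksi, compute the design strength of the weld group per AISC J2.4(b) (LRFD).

t_e = 0.707 × 0.625 = 0.4419 in.
R_nwl = 0.6 × 90 × 0.4419 × 20 = 477.2 kips (longitudinal, 2 welds).
R_nwt = 0.6 × 90 × 0.4419 × 6.5 = 155.1 kips (transverse, base value).
(i) R_nwl + R_nwt = 632.3 kips; (ii) 0.85 R_nwl + 1.5 R_nwt = 638.3 kips.
R_n = max = 638.3 kips [governs: (ii)]; φR_n = 478.7 kips.

φR_n ≈ 479 kips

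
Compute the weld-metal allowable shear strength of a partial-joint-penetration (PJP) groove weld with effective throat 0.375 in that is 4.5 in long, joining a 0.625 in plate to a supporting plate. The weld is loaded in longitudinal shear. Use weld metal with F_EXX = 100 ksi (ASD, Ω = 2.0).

R_n/Ω ≈ 50.6 kips

Effective throat (given) t_e = 0.375 in.
A_we = 0.375 × 4.5 = 1.688 in².
F_nw = 0.6 F_EXX = 60 ksi.
R_n/Ω = (60 × 1.688) / 2.0 = 50.62 kips.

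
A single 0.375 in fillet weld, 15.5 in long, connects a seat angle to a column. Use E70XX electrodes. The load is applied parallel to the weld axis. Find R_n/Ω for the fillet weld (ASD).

R_n/Ω ≈ 86.3 kip

E70XX → F_EXX = 70 ksi.
Effective throat t_e = 0.707 × 0.375 = 0.2651 in.
Total length L = 15.5 in; A_we = 0.2651 × 15.5 = 4.109 in².
F_nw = 0.6 F_EXX = 0.6 × 70 = 42 ksi.
R_n = 42 × 4.109 = 172.6 kip; R_n/Ω = 172.6/2.0 = 86.3 kip.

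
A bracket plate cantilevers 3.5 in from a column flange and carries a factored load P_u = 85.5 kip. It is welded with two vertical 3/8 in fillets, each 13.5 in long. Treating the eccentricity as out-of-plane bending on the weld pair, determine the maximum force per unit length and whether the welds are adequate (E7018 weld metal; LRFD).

E70XX → F_EXX = 70 ksi.
L_w = 2 × 13.5 = 27 in; section modulus (unit throat) S = 2 × L²/6 = 60.75 in².
Direct shear f_v = P/L_w = 85.5/27 = 3.167 kip/in.
Moment M = P × e = 85.5 × 3.5 = 299.25 kip·in; bending f_b = M/S = 4.926 kip/in.
f_max = √(f_v² + f_b²) = √(3.167² + 4.926²) = 5.856 kip/in.
φr_n = 0.75 × 0.6 × 70 × (0.707 × 0.375) = 8.351 kip/in → adequate.

f_max ≈ 5.86 kip/in; adequate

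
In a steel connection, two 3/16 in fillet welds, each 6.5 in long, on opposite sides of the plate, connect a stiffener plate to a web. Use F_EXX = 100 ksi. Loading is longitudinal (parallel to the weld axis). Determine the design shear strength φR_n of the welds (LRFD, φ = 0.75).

Effective throat t_e = 0.707 × 0.1875 = 0.1326 in.
Total length L = 13 in; A_we = 0.1326 × 13 = 1.723 in².
F_nw = 0.6 F_EXX = 0.6 × 100 = 60 ksi.
φR_n = 0.75 × 60 × 1.723 = 77.55 kips.

φR_n ≈ 77.5 kips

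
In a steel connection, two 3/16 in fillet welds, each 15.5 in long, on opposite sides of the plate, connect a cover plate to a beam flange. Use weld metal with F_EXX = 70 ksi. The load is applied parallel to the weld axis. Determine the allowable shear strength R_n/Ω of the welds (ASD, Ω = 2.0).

Effective throat t_e = 0.707 × 0.1875 = 0.1326 in.
Total length L = 31 in; A_we = 0.1326 × 31 = 4.109 in².
F_nw = 0.6 F_EXX = 0.6 × 70 = 42 ksi.
R_n = 42 × 4.109 = 172.6 kips; R_n/Ω = 172.6/2.0 = 86.3 kips.

R_n/Ω ≈ 86.3 kips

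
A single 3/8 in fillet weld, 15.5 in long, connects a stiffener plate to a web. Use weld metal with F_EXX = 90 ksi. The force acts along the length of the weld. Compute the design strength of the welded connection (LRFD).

Effective throat t_e = 0.707 × 0.375 = 0.2651 in.
Total length L = 15.5 in; A_we = 0.2651 × 15.5 = 4.109 in².
F_nw = 0.6 F_EXX = 0.6 × 90 = 54 ksi.
φR_n = 0.75 × 54 × 4.109 = 166.4 kip.

φR_n ≈ 166 kip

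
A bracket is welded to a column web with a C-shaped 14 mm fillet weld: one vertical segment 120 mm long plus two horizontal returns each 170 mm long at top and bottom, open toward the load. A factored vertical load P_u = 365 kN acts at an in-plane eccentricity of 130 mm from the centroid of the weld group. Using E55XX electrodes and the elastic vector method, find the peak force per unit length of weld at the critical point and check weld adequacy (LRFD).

E55XX → F_EXX = 550 MPa.
Total weld length L_w = 460 mm. Treat welds as unit-width lines.
Centroid: x̄ = 2×170×85 / 460 = 62.83 mm from the vertical weld.
Polar moment about centroid: J = I_x + I_y = [120³/12 + 2×170×60²] + [120×62.83² + 2(170³/12 + 170×22.17²)] = 2828000 mm³.
Direct shear f_v = P/L_w = 365×10³ / 460 = 793.5 N/mm (vertical).
Torsion M = P·e = 365×10³ × 130 = 47450000 N·mm.
Critical point at (x, y) = (107.2, 60) from centroid. f_tx = M·y/J = 1007 N/mm; f_ty = M·x/J = 1798 N/mm.
Resultant f_max = √[f_tx² + (f_v + f_ty)²] = √[1007² + (793.5 + 1798)²] = 2781 N/mm.
Capacity per unit length: φr_n = 0.75 × 0.6 × 550 × (0.707 × 14) = 2450 N/mm.
2781 > 2450 → NOT adequate.

f_max ≈ 2780 N/mm; NOT adequate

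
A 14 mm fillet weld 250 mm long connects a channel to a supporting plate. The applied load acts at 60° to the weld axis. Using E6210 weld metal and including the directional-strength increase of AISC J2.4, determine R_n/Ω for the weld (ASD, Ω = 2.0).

R_n/Ω ≈ 646 kN

E62XX → F_EXX = 620 MPa.
t_e = 0.707 × 14 = 9.898 mm; A_we = 9.898 × 250 = 2474 mm².
Directional factor: 1.0 + 0.5 sin^1.5(60°) = 1.403.
F_nw = 0.6 × 620 × 1.403 = 521.9 MPa.
R_n/Ω = (521.9 × 2474) / 2.0 × 10⁻³ = 645.7 kN.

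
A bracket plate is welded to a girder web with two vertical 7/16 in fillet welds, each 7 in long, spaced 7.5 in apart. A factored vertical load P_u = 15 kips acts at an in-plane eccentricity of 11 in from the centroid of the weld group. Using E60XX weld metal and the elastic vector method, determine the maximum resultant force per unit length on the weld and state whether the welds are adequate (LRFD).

f_max ≈ 4.18 kip/in; adequate

E60XX → F_EXX = 60 ksi.
Total weld length L_w = 14 in. Treat welds as unit-width lines.
Polar moment about centroid: J = 2[d³/12 + d(b/2)²] = 2[7³/12 + 7×3.75²] = 254 in³.
Direct shear f_v = P/L_w = 15 / 14 = 1.071 kip/in (vertical).
Torsion M = P·e = 15 × 11 = 165 kip·in.
Critical point at (x, y) = (3.75, 3.5) from centroid. f_tx = M·y/J = 2.273 kip/in; f_ty = M·x/J = 2.436 kip/in.
Resultant f_max = √[f_tx² + (f_v + f_ty)²] = √[2.273² + (1.071 + 2.436)²] = 4.179 kip/in.
Capacity per unit length: φr_n = 0.75 × 0.6 × 60 × (0.707 × 0.4375) = 8.351 kip/in.
4.179 ≤ 8.351 → adequate.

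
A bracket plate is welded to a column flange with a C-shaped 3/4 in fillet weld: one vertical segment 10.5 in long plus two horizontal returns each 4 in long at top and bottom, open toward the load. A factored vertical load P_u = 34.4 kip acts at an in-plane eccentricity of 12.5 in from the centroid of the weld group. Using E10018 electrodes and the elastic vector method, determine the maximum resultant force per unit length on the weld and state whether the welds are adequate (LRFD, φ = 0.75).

f_max ≈ 8.7 kip/in; adequate

E100XX → F_EXX = 100 ksi.
Total weld length L_w = 18.5 in. Treat welds as unit-width lines.
Centroid: x̄ = 2×4×2 / 18.5 = 0.8649 in from the vertical weld.
Polar moment about centroid: J = I_x + I_y = [10.5³/12 + 2×4×5.25²] + [10.5×0.8649² + 2(4³/12 + 4×1.135²)] = 345.8 in³.
Direct shear f_v = P/L_w = 34.4 / 18.5 = 1.859 kip/in (vertical).
Torsion M = P·e = 34.4 × 12.5 = 430 kip·in.
Critical point at (x, y) = (3.135, 5.25) from centroid. f_tx = M·y/J = 6.528 kip/in; f_ty = M·x/J = 3.899 kip/in.
Resultant f_max = √[f_tx² + (f_v + f_ty)²] = √[6.528² + (1.859 + 3.899)²] = 8.705 kip/in.
Capacity per unit length: φr_n = 0.75 × 0.6 × 100 × (0.707 × 0.75) = 23.86 kip/in.
8.705 ≤ 23.86 → adequate.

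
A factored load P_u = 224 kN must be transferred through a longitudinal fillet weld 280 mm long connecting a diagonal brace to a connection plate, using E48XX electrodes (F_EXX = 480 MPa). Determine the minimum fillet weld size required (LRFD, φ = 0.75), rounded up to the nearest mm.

Total weld length L = 280 mm.
Required throat t_e = P_u / (φ × 0.6 F_EXX × L) = 224 / (0.75 × 0.6 × 480 × 280 × 10⁻³) = 3.704 mm.
Required leg w = t_e / 0.707 = 5.239 mm → use 6 mm.

w = 6 mm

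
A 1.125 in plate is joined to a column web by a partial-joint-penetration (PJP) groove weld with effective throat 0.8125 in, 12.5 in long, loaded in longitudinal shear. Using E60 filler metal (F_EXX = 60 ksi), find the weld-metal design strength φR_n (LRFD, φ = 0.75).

φR_n ≈ 274 kips

Effective throat (given) t_e = 0.8125 in.
A_we = 0.8125 × 12.5 = 10.16 in².
F_nw = 0.6 F_EXX = 36 ksi.
φR_n = 0.75 × 36 × 10.16 = 274.2 kips.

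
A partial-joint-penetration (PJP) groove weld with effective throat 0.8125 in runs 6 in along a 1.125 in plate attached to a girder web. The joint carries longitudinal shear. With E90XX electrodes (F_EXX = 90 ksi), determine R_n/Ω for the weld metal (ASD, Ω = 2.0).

R_n/Ω ≈ 132 kip

Effective throat (given) t_e = 0.8125 in.
A_we = 0.8125 × 6 = 4.875 in².
F_nw = 0.6 F_EXX = 54 ksi.
R_n/Ω = (54 × 4.875) / 2.0 = 131.6 kip.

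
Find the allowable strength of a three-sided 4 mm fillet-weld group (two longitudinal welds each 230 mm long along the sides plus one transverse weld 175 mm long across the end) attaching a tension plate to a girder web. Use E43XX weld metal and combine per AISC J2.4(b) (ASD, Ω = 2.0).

R_n/Ω ≈ 238 kN

E43XX → F_EXX = 430 MPa.
t_e = 0.707 × 4 = 2.828 mm.
R_nwl = 0.6 × 430 × 2.828 × 460 × 10⁻³ = 335.6 kN (longitudinal, 2 welds).
R_nwt = 0.6 × 430 × 2.828 × 175 × 10⁻³ = 127.7 kN (transverse, base value).
(i) R_nwl + R_nwt = 463.3 kN; (ii) 0.85 R_nwl + 1.5 R_nwt = 476.8 kN.
R_n = max = 476.8 kN [governs: (ii)]; R_n/Ω = 238.4 kN.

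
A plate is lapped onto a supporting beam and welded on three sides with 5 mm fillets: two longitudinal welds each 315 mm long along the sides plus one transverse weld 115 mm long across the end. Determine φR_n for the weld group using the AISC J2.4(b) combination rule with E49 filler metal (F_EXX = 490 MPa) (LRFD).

t_e = 0.707 × 5 = 3.535 mm.
R_nwl = 0.6 × 490 × 3.535 × 630 × 10⁻³ = 654.8 kN (longitudinal, 2 welds).
R_nwt = 0.6 × 490 × 3.535 × 115 × 10⁻³ = 119.5 kN (transverse, base value).
(i) R_nwl + R_nwt = 774.3 kN; (ii) 0.85 R_nwl + 1.5 R_nwt = 735.8 kN.
R_n = max = 774.3 kN [governs: (i)]; φR_n = 580.7 kN.

φR_n ≈ 581 kN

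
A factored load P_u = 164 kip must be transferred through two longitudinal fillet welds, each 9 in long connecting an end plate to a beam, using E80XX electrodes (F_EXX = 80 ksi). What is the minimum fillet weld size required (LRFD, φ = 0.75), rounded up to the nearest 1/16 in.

Total weld length L = 18 in.
Required throat t_e = P_u / (φ × 0.6 F_EXX × L) = 164 / (0.75 × 0.6 × 80 × 18) = 0.2531 in.
Required leg w = t_e / 0.707 = 0.358 in → use 3/8 in.

w = 3/8 in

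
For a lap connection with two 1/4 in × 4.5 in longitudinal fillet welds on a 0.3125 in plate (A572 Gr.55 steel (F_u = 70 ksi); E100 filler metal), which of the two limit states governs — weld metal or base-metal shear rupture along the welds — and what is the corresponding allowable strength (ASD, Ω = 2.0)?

E100XX → F_EXX = 100 ksi.
t_e = 0.707 × 0.25 = 0.1767 in; L = 9 in.
Weld metal: R_n/Ω = (1/2.0) × 0.6 × 100 × 0.1767 × 9 = 47.72 kips.
Base metal (shear rupture): R_n/Ω = (1/2.0) × 0.6 × 70 × 0.3125 × 9 = 59.06 kips.
Governing: weld metal.

R_n/Ω ≈ 47.7 kips (weld metal governs)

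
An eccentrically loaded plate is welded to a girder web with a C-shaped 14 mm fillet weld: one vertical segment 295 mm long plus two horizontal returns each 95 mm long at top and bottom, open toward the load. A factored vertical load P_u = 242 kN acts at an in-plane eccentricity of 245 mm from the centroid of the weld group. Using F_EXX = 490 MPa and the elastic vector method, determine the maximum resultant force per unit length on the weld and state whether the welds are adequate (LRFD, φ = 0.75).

f_max ≈ 1760 N/mm; adequate

Total weld length L_w = 485 mm. Treat welds as unit-width lines.
Centroid: x̄ = 2×95×47.5 / 485 = 18.61 mm from the vertical weld.
Polar moment about centroid: J = I_x + I_y = [295³/12 + 2×95×147.5²] + [295×18.61² + 2(95³/12 + 95×28.89²)] = 6677000 mm³.
Direct shear f_v = P/L_w = 242×10³ / 485 = 499 N/mm (vertical).
Torsion M = P·e = 242×10³ × 245 = 59290000 N·mm.
Critical point at (x, y) = (76.39, 147.5) from centroid. f_tx = M·y/J = 1310 N/mm; f_ty = M·x/J = 678.4 N/mm.
Resultant f_max = √[f_tx² + (f_v + f_ty)²] = √[1310² + (499 + 678.4)²] = 1761 N/mm.
Capacity per unit length: φr_n = 0.75 × 0.6 × 490 × (0.707 × 14) = 2183 N/mm.
1761 ≤ 2183 → adequate.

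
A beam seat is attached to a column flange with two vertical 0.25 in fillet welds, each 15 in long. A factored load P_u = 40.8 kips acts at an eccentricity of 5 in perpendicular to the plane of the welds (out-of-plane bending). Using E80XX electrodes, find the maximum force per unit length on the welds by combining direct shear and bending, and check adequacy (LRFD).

f_max ≈ 3.04 kip/in; adequate

E80XX → F_EXX = 80 ksi.
L_w = 2 × 15 = 30 in; section modulus (unit throat) S = 2 × L²/6 = 75 in².
Direct shear f_v = P/L_w = 40.8/30 = 1.36 kip/in.
Moment M = P × e = 40.8 × 5 = 204 kip·in; bending f_b = M/S = 2.72 kip/in.
f_max = √(f_v² + f_b²) = √(1.36² + 2.72²) = 3.041 kip/in.
φr_n = 0.75 × 0.6 × 80 × (0.707 × 0.25) = 6.363 kip/in → adequate.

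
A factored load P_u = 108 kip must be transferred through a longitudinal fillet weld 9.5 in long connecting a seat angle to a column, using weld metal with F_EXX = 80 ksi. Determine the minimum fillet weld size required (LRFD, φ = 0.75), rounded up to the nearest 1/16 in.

w = 1/2 in

Total weld length L = 9.5 in.
Required throat t_e = P_u / (φ × 0.6 F_EXX × L) = 108 / (0.75 × 0.6 × 80 × 9.5) = 0.3158 in.
Required leg w = t_e / 0.707 = 0.4467 in → use 1/2 in.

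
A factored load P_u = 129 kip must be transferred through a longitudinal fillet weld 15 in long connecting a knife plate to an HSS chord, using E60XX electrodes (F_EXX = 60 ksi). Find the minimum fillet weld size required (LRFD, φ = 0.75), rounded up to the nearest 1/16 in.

w = 1/2 in

Total weld length L = 15 in.
Required throat t_e = P_u / (φ × 0.6 F_EXX × L) = 129 / (0.75 × 0.6 × 60 × 15) = 0.3185 in.
Required leg w = t_e / 0.707 = 0.4505 in → use 1/2 in.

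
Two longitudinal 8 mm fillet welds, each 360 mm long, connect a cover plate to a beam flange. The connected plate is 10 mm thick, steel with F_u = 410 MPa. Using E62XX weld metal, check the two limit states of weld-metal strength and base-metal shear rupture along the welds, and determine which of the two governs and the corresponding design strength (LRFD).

φR_n ≈ 1140 kN (weld metal governs)

E62XX → F_EXX = 620 MPa.
t_e = 0.707 × 8 = 5.656 mm; L = 720 mm.
Weld metal: φR_n = 0.75 × 0.6 × 620 × 5.656 × 720 × 10⁻³ = 1136 kN.
Base metal (shear rupture): φR_n = 0.75 × 0.6 × 410 × 10 × 720 × 10⁻³ = 1328 kN.
Governing: weld metal.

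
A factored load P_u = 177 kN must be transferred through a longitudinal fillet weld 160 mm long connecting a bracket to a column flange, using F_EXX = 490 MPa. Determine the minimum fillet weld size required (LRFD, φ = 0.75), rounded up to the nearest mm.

w = 8 mm

Total weld length L = 160 mm.
Required throat t_e = P_u / (φ × 0.6 F_EXX × L) = 177 / (0.75 × 0.6 × 490 × 160 × 10⁻³) = 5.017 mm.
Required leg w = t_e / 0.707 = 7.096 mm → use 8 mm.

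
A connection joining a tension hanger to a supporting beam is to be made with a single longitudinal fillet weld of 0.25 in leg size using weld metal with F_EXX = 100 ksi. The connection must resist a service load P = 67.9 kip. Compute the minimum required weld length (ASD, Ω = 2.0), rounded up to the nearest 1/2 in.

L = 13 in

Throat t_e = 0.707 × 0.25 = 0.1767 in.
r_n/Ω = (0.6 × 100 × 0.1767) / 2.0 = 5.302 kip/in.
L_req = P / (r_n/Ω) = 67.9 / 5.302 = 12.81 in total.
Round up → use L = 13 in.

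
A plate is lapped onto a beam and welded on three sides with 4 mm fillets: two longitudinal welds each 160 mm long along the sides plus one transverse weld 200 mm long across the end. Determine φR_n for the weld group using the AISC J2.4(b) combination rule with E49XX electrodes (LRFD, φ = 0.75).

E49XX → F_EXX = 490 MPa.
t_e = 0.707 × 4 = 2.828 mm.
R_nwl = 0.6 × 490 × 2.828 × 320 × 10⁻³ = 266.1 kN (longitudinal, 2 welds).
R_nwt = 0.6 × 490 × 2.828 × 200 × 10⁻³ = 166.3 kN (transverse, base value).
(i) R_nwl + R_nwt = 432.3 kN; (ii) 0.85 R_nwl + 1.5 R_nwt = 475.6 kN.
R_n = max = 475.6 kN [governs: (ii)]; φR_n = 356.7 kN.

φR_n ≈ 357 kN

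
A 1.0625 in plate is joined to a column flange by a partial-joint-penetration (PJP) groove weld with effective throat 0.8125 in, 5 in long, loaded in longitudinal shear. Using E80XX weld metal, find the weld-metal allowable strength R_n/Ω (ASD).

E80XX → F_EXX = 80 ksi.
Effective throat (given) t_e = 0.8125 in.
A_we = 0.8125 × 5 = 4.062 in².
F_nw = 0.6 F_EXX = 48 ksi.
R_n/Ω = (48 × 4.062) / 2.0 = 97.5 kips.

R_n/Ω ≈ 97.5 kips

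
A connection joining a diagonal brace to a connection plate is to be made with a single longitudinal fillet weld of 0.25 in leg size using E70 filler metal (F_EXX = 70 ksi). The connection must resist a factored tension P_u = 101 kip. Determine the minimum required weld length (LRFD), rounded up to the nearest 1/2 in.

L = 18.5 in

Throat t_e = 0.707 × 0.25 = 0.1767 in.
φr_n = 0.75 × 0.6 × 70 × 0.1767 = 5.568 kip/in.
L_req = P_u / φr_n = 101 / 5.568 = 18.14 in total.
Round up → use L = 18.5 in.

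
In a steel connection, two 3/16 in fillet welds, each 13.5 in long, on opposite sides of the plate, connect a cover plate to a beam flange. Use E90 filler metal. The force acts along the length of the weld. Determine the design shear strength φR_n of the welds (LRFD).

φR_n ≈ 145 kips

E90XX → F_EXX = 90 ksi.
Effective throat t_e = 0.707 × 0.1875 = 0.1326 in.
Total length L = 27 in; A_we = 0.1326 × 27 = 3.579 in².
F_nw = 0.6 F_EXX = 0.6 × 90 = 54 ksi.
φR_n = 0.75 × 54 × 3.579 = 145 kips.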